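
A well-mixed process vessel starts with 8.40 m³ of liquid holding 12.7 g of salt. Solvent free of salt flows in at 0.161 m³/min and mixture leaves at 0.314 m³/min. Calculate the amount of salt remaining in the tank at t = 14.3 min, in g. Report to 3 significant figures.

6.84 g

Total volume: dV/dt = Q_in − Q_out = -0.15300 m³/min, so V(t) = 8.40 − 0.15300 t and V(14.3) = 6.2121 m³.
Solute balance: dm/dt = 0 − Q_out C = −Q_out m/V(t).
dm/m = −Q_out dt/(V₀ − 0.15300 t); integrating gives ln(m/m₀) = −(Q_out/(Q_in−Q_out)) ln(V/V₀).
m = m₀ (V₀/V)^(Q_out/(Q_in−Q_out)) = 12.7 × (8.40/6.2121)^(-2.0523) = 6.8371 g.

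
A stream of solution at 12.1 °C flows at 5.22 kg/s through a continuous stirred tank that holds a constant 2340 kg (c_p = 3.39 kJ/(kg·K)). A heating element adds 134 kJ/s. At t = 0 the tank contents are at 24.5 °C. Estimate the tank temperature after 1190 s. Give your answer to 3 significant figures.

20.0 °C

M c_p dT/dt = ṁ c_p (T_in − T) + Q̇.
Rearrange: dT/dt = (T_ss − T)/τ with τ = M/ṁ = 448.28 s and T_ss = T_in + Q̇/(ṁ c_p) = 19.672 °C.
T approaches T_ss exponentially: T(t) = T_ss + (T₀ − T_ss) e^(−t/τ).
T(1190) = 19.672 + (4.8276)·e^(−1190/448.28) = 19.672 + (4.8276)·0.070326 = 20.012 °C.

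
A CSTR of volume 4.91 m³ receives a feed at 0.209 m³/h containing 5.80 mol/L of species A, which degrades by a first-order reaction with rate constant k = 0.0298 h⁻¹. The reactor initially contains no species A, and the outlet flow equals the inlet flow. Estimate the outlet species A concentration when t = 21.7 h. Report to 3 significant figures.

2.70 mol/L

Species balance: V dC/dt = Q C_in − Q C − k V C.
dC/dt = (Q/V) C_in − (Q/V + k) C; effective rate a = Q/V + k = 0.042566 + 0.0298 = 0.072366 h⁻¹.
C_ss = Q C_in/(Q + kV) = 3.4116 mol/L; C(t) = C_ss + (C₀ − C_ss) e^(−a t).
C(21.7) = 3.4116 + (-3.4116)·e^(−0.072366·21.7) = 3.4116 + (-3.4116)·0.20797 = 2.7021 mol/L.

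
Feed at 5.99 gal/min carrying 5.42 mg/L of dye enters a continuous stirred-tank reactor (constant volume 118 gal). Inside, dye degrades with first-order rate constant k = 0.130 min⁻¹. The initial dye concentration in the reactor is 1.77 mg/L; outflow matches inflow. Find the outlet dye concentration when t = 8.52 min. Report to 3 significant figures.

1.58 mg/L

Species balance: V dC/dt = Q C_in − Q C − k V C.
dC/dt = (Q/V) C_in − (Q/V + k) C; effective rate a = Q/V + k = 0.050763 + 0.130 = 0.18076 min⁻¹.
C_ss = Q C_in/(Q + kV) = 1.5221 mg/L; C(t) = C_ss + (C₀ − C_ss) e^(−a t).
C(8.52) = 1.5221 + (0.24793)·e^(−0.18076·8.52) = 1.5221 + (0.24793)·0.21436 = 1.5752 mg/L.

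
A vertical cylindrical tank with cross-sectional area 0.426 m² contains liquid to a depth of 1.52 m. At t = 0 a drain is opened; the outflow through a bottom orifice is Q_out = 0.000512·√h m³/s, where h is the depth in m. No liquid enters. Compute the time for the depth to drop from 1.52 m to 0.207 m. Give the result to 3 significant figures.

1290 s

Volume balance on the tank: A dh/dt = −0.000512 √h.
Separate and integrate: 2(√h − √h₀) = −(0.000512/A) t.
t = 2A(√h₀ − √h)/0.000512 = 2·0.426·(√1.52 − √0.207)/0.000512
  = 0.85200 × (1.2329 − 0.45497) / 0.000512 = 1294.5 s.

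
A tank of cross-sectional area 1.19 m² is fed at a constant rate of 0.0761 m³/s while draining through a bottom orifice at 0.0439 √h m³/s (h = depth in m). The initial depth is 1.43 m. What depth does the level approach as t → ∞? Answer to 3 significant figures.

Unsteady balance on liquid volume: A dh/dt = Q_in − 0.0439 √h. At steady state dh/dt = 0:
Q_in = 0.0439 √h_ss ⇒ √h_ss = 0.0761/0.0439 = 1.7335.
h_ss = 1.7335² = 3.0050 m. (Since h₀ = 1.43 m < h_ss, the level will rise toward this value.)

3.00 m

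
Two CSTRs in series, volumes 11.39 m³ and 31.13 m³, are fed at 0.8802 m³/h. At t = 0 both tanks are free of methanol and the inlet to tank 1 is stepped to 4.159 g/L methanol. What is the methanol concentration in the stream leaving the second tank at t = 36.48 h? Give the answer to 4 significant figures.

1.964 g/L

Species balance on tank i: dCᵢ/dt = (Cᵢ₋₁ − Cᵢ)/τᵢ with τᵢ = Vᵢ/Q.
τ₁ = 11.39/0.8802 = 12.9402 h; τ₂ = 31.13/0.8802 = 35.3670 h.
Solving the cascade with C₁(0)=C₂(0)=0 gives C₂(t) = C_in[1 − (τ₁ e^(−t/τ₁) − τ₂ e^(−t/τ₂))/(τ₁ − τ₂)].
At t = 36.48: e^(−t/τ₁) = 0.0596588, e^(−t/τ₂) = 0.356482.
C₂ = 4.159·[1 − (12.9402·0.0596588 − 35.3670·0.356482)/(-22.4267)] = 4.159·0.472251 = 1.96409 g/L.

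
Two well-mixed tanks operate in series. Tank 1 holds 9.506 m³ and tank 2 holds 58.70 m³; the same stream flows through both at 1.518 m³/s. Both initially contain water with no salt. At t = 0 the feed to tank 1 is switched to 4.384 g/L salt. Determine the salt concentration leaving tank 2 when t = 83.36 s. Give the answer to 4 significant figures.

Each tank obeys Vᵢ dCᵢ/dt = Q(Cᵢ₋₁ − Cᵢ), so τᵢ = Vᵢ/Q.
τ₁ = 9.506/1.518 = 6.26219 s; τ₂ = 58.70/1.518 = 38.6693 s.
Tank 1: C₁ = C_in(1 − e^(−t/τ₁)). Tank 2 (τ₁ ≠ τ₂): C₂ = C_in[1 − (τ₁ e^(−t/τ₁) − τ₂ e^(−t/τ₂))/(τ₁ − τ₂)].
At t = 83.36: e^(−t/τ₁) = 1.65511e-06, e^(−t/τ₂) = 0.115820.
C₂ = 4.384·[1 − (6.26219·1.65511e-06 − 38.6693·0.115820)/(-32.4071)] = 4.384·0.861799 = 3.77813 g/L.

3.778 g/L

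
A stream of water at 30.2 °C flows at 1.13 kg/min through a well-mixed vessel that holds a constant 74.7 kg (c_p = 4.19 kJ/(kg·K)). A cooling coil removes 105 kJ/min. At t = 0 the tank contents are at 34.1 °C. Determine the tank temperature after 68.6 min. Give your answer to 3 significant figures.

17.3 °C

M c_p dT/dt = ṁ c_p (T_in − T) − Q̇.
Rearrange: dT/dt = (T_ss − T)/τ with τ = M/ṁ = 66.106 min and T_ss = T_in − Q̇/(ṁ c_p) = 8.0233 °C.
This is linear first-order; T(t) = T_ss + (T₀ − T_ss) e^(−t/τ).
T(68.6) = 8.0233 + (26.077)·e^(−68.6/66.106) = 8.0233 + (26.077)·0.35426 = 17.261 °C.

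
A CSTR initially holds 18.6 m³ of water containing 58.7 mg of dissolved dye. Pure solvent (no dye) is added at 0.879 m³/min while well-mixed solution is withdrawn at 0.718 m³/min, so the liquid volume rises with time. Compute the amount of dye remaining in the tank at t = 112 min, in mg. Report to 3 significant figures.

2.86 mg

Total volume: dV/dt = Q_in − Q_out = 0.16100 m³/min, so V(t) = 18.6 + 0.16100 t and V(112) = 36.632 m³.
Solute balance: dm/dt = 0 − Q_out C = −Q_out m/V(t).
Separate: dm/m = −Q_out dt/V(t) ⇒ ln(m/m₀) = −(Q_out/(Q_in−Q_out)) ln(V/V₀).
m = m₀ (V₀/V)^(Q_out/(Q_in−Q_out)) = 58.7 × (18.6/36.632)^(4.4596) = 2.8573 mg.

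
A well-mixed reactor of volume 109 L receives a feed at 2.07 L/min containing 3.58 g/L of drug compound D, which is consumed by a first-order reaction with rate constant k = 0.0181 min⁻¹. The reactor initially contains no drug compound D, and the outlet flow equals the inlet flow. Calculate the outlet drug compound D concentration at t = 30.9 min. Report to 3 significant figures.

Species balance: V dC/dt = Q C_in − Q C − k V C.
This is linear with rate a = Q/V + k = 0.037091 min⁻¹.
C_ss = Q C_in/(Q + kV) = 1.8330 g/L; C(t) = C_ss + (C₀ − C_ss) e^(−a t).
C(30.9) = 1.8330 + (-1.8330)·e^(−0.037091·30.9) = 1.8330 + (-1.8330)·0.31787 = 1.2503 g/L.

1.25 g/L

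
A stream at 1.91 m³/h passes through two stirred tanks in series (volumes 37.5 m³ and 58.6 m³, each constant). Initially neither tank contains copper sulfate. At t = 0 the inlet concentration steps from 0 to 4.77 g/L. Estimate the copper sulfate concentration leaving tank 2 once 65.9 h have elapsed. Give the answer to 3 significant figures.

Each tank obeys Vᵢ dCᵢ/dt = Q(Cᵢ₋₁ − Cᵢ), so τᵢ = Vᵢ/Q.
τ₁ = 37.5/1.91 = 19.634 h; τ₂ = 58.6/1.91 = 30.681 h.
Solving the cascade with C₁(0)=C₂(0)=0 gives C₂(t) = C_in[1 − (τ₁ e^(−t/τ₁) − τ₂ e^(−t/τ₂))/(τ₁ − τ₂)].
At t = 65.9: e^(−t/τ₁) = 0.034857, e^(−t/τ₂) = 0.11672.
C₂ = 4.77·[1 − (19.634·0.034857 − 30.681·0.11672)/(-11.047)] = 4.77·0.73777 = 3.5192 g/L.

3.52 g/L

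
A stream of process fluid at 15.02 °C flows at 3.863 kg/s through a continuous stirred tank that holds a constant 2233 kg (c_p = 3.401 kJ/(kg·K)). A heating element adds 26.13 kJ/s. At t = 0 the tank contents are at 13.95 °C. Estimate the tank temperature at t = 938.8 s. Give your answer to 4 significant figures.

16.41 °C

Unsteady energy balance on the tank contents: M c_p dT/dt = ṁ c_p (T_in − T) + 26.13.
τ = M/ṁ = 578.048 s; T_ss = T_in + Q̇/(ṁ c_p) = 15.02 + 26.13/(3.863·3.401) = 17.0089 °C.
This is linear first-order; T(t) = T_ss + (T₀ − T_ss) e^(−t/τ).
T(938.8) = 17.0089 + (-3.05888)·e^(−938.8/578.048) = 17.0089 + (-3.05888)·0.197092 = 16.4060 °C.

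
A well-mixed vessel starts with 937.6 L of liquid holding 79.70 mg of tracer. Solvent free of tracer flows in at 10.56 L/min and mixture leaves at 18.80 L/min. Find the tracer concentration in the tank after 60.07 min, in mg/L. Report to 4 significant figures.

0.03248 mg/L

Let m(t) be the amount of tracer. Volume: V(t) = V₀ + (Q_in − Q_out) t = 937.6 − 8.24000 t; V(60.07) = 442.623 L.
No tracer enters, so dm/dt = −Q_out · (m/V).
Separate: dm/m = −Q_out dt/V(t) ⇒ ln(m/m₀) = −(Q_out/(Q_in−Q_out)) ln(V/V₀).
m = m₀ (V₀/V)^(Q_out/(Q_in−Q_out)) = 79.70 × (937.6/442.623)^(-2.28155) = 14.3784 mg.
C = m/V = 14.3784/442.623 = 0.0324845 mg/L.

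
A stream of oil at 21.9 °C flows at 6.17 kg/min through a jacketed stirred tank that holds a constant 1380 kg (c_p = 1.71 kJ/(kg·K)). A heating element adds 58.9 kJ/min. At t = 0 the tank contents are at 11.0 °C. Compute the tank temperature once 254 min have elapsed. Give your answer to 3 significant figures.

First-law balance (no shaft work): M c_p dT/dt = ṁ c_p (T_in − T) + 58.9.
Rearrange: dT/dt = (T_ss − T)/τ with τ = M/ṁ = 223.66 min and T_ss = T_in + Q̇/(ṁ c_p) = 27.483 °C.
Solution: T(t) = T_ss + (T₀ − T_ss) e^(−t/τ).
T(254) = 27.483 + (-16.483)·e^(−254/223.66) = 27.483 + (-16.483)·0.32122 = 22.188 °C.

22.2 °C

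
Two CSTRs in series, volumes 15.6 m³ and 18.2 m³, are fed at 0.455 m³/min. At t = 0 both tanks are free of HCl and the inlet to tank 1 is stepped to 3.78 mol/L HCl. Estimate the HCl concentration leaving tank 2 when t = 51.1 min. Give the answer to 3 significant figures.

Time constants: τᵢ = Vᵢ/Q for each well-mixed tank.
τ₁ = 15.6/0.455 = 34.286 min; τ₂ = 18.2/0.455 = 40.000 min.
Solving the cascade with C₁(0)=C₂(0)=0 gives C₂(t) = C_in[1 − (τ₁ e^(−t/τ₁) − τ₂ e^(−t/τ₂))/(τ₁ − τ₂)].
At t = 51.1: e^(−t/τ₁) = 0.22528, e^(−t/τ₂) = 0.27873.
C₂ = 3.78·[1 − (34.286·0.22528 − 40.000·0.27873)/(-5.7143)] = 3.78·0.40054 = 1.5140 mol/L.

1.51 mol/L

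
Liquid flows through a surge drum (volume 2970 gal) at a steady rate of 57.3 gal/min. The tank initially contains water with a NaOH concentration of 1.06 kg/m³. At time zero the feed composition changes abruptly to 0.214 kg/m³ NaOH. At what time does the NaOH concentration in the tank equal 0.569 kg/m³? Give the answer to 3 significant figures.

Species balance: V dC/dt = Q(C_in − C) ⇒ τ = V/Q = 51.832 min.
C(t) = C_in + (C₀ − C_in) e^(−t/τ). Set C = 0.569 and solve for t:
e^(−t/τ) = (C − C_in)/(C₀ − C_in) = (0.569 − 0.214)/(1.06 − 0.214) = 0.41962
t = −τ ln(…) = 51.832 × 0.86840 = 45.011 min.

45.0 min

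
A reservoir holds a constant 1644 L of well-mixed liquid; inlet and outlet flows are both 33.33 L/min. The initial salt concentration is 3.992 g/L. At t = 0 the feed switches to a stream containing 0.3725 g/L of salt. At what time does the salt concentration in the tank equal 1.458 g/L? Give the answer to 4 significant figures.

59.40 min

Species balance: V dC/dt = Q(C_in − C) ⇒ τ = V/Q = 49.3249 min.
C(t) = C_in + (C₀ − C_in) e^(−t/τ). Set C = 1.458 and solve for t:
e^(−t/τ) = (C − C_in)/(C₀ − C_in) = (1.458 − 0.3725)/(3.992 − 0.3725) = 0.299903
t = −τ ln(…) = 49.3249 × 1.20430 = 59.4018 min.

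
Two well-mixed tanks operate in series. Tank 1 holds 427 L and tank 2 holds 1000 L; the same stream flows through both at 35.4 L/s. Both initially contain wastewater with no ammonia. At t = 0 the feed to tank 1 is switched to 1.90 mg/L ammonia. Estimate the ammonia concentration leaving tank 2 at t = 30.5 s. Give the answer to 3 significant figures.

Species balance on tank i: dCᵢ/dt = (Cᵢ₋₁ − Cᵢ)/τᵢ with τᵢ = Vᵢ/Q.
τ₁ = 427/35.4 = 12.062 s; τ₂ = 1000/35.4 = 28.249 s.
Tank 1: C₁ = C_in(1 − e^(−t/τ₁)). Tank 2 (τ₁ ≠ τ₂): C₂ = C_in[1 − (τ₁ e^(−t/τ₁) − τ₂ e^(−t/τ₂))/(τ₁ − τ₂)].
At t = 30.5: e^(−t/τ₁) = 0.079773, e^(−t/τ₂) = 0.33970.
C₂ = 1.90·[1 − (12.062·0.079773 − 28.249·0.33970)/(-16.186)] = 1.90·0.46661 = 0.88655 mg/L.

0.887 mg/L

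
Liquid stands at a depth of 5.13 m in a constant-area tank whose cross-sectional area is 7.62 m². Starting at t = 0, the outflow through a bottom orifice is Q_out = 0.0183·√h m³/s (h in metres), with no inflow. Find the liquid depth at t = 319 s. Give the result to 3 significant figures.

3.54 m

With no inflow, A dh/dt = −0.0183 √h.
Separate and integrate: 2(√h − √h₀) = −(0.0183/A) t.
√h = √5.13 − 0.0183·319/(2·7.62) = 2.2650 − 0.38305 = 1.8819.
h = 1.8819² = 3.5415 m.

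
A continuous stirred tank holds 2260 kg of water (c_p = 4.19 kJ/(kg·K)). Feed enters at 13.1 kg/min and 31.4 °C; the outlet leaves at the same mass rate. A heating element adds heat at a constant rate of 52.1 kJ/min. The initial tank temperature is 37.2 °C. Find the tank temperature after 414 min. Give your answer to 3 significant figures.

M c_p dT/dt = ṁ c_p (T_in − T) + Q̇.
τ = M/ṁ = 172.52 min; T_ss = T_in + Q̇/(ṁ c_p) = 31.4 + 52.1/(13.1·4.19) = 32.349 °C.
T approaches T_ss exponentially: T(t) = T_ss + (T₀ − T_ss) e^(−t/τ).
T(414) = 32.349 + (4.8508)·e^(−414/172.52) = 32.349 + (4.8508)·0.090742 = 32.789 °C.

32.8 °C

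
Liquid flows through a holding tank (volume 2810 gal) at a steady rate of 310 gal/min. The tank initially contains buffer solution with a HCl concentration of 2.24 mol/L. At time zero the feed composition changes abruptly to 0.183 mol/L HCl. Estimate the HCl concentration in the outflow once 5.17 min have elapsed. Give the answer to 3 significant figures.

1.35 mol/L

Transient balance on the dissolved component: V dC/dt = Q(C_in − C).
So dC/dt = (C_in − C)/τ with τ = V/Q = 2810/310 = 9.0645 min.
This is linear first-order; C(t) = C_in + (C₀ − C_in) e^(−t/τ).
C(5.17) = 0.183 + (2.24 − 0.183)·e^(−5.17/9.0645) = 0.183 + (2.0570)·0.56532 = 1.3459 mol/L.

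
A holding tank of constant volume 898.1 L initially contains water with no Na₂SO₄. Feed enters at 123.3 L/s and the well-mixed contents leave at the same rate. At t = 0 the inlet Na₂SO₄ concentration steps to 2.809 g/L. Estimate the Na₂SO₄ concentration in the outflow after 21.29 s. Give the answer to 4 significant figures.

Mass balance on the solute (V constant): V dC/dt = Q(C_in − C).
Time constant τ = V/Q = 898.1/123.3 = 7.28386 s.
Solution: C(t) = C_in + (C₀ − C_in) e^(−t/τ).
C(21.29) = 2.809 + (0 − 2.809)·e^(−21.29/7.28386) = 2.809 + (-2.80900)·0.0537775 = 2.65794 g/L.

2.658 g/L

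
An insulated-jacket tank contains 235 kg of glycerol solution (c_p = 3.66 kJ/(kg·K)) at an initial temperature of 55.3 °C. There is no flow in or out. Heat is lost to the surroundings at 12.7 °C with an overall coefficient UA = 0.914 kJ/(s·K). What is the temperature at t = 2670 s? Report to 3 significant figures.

15.2 °C

M c_p dT/dt = −UA(T − T_amb).
dT/dt = (T_ss − T)/τ with T_ss = T_amb = 12.700 °C, τ = M c_p/UA = 235·3.66/0.914 = 941.03 s.
Solution: T(t) = T_ss + (T₀ − T_ss) e^(−t/τ).
T(2670) = 12.700 + (42.600)·0.058582 = 15.196 °C.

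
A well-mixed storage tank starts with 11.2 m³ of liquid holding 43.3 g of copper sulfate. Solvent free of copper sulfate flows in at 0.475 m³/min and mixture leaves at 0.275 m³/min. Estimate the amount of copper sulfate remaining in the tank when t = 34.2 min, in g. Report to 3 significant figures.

22.5 g

Let m(t) be the amount of copper sulfate. Volume: V(t) = V₀ + (Q_in − Q_out) t = 11.2 + 0.20000 t; V(34.2) = 18.040 m³.
Species balance (pure solvent in): dm/dt = −Q_out · m/V(t).
Separate: dm/m = −Q_out dt/V(t) ⇒ ln(m/m₀) = −(Q_out/(Q_in−Q_out)) ln(V/V₀).
m = m₀ (V₀/V)^(Q_out/(Q_in−Q_out)) = 43.3 × (11.2/18.040)^(1.3750) = 22.482 g.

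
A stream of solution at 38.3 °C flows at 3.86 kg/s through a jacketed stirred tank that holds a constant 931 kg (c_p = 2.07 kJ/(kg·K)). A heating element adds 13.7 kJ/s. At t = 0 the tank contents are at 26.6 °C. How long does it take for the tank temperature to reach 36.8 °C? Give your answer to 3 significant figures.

M c_p dT/dt = ṁ c_p (T_in − T) + Q̇.
τ = M/ṁ = 241.19 s; T_ss = T_in + Q̇/(ṁ c_p) = 40.015 °C.
T(t) = T_ss + (T₀ − T_ss) e^(−t/τ). Set T = 36.8:
e^(−t/τ) = (36.8 − 40.015)/(26.6 − 40.015) = 0.23963
t = −241.19 · ln(0.23963) = 344.58 s.

345 s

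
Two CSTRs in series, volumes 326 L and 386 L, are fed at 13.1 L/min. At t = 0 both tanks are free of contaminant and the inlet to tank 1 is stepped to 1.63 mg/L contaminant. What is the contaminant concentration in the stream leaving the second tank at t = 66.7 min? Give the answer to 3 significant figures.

Species balance on tank i: dCᵢ/dt = (Cᵢ₋₁ − Cᵢ)/τᵢ with τᵢ = Vᵢ/Q.
τ₁ = 326/13.1 = 24.885 min; τ₂ = 386/13.1 = 29.466 min.
Solving the cascade with C₁(0)=C₂(0)=0 gives C₂(t) = C_in[1 − (τ₁ e^(−t/τ₁) − τ₂ e^(−t/τ₂))/(τ₁ − τ₂)].
At t = 66.7: e^(−t/τ₁) = 0.068544, e^(−t/τ₂) = 0.10397.
C₂ = 1.63·[1 − (24.885·0.068544 − 29.466·0.10397)/(-4.5802)] = 1.63·0.70355 = 1.1468 mg/L.

1.15 mg/L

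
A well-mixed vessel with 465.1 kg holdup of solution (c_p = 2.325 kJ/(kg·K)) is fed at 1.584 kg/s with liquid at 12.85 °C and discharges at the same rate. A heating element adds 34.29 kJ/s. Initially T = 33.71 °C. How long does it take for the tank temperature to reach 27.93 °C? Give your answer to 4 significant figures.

203.8 s

M c_p dT/dt = ṁ c_p (T_in − T) + Q̇.
τ = M/ṁ = 293.624 s; T_ss = T_in + Q̇/(ṁ c_p) = 22.1609 °C.
T(t) = T_ss + (T₀ − T_ss) e^(−t/τ). Set T = 27.93:
e^(−t/τ) = (27.93 − 22.1609)/(33.71 − 22.1609) = 0.499530
t = −293.624 · ln(0.499530) = 203.800 s.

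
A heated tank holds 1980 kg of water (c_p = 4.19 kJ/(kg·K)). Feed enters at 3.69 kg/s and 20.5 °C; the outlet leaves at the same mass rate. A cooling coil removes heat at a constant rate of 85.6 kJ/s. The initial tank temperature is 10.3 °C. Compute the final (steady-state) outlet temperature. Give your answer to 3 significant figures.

Unsteady energy balance on the tank contents: M c_p dT/dt = ṁ c_p (T_in − T) − 85.6.
At steady state dT/dt = 0 ⇒ T_ss = T_in − Q̇/(ṁ c_p) = 20.5 − 85.6/(3.69·4.19) = 14.964 °C.

15.0 °C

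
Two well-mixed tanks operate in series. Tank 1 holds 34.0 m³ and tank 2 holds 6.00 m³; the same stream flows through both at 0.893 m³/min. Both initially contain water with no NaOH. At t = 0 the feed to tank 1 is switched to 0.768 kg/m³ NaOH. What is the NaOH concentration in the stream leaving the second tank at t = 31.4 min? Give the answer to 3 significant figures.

Time constants: τᵢ = Vᵢ/Q for each well-mixed tank.
τ₁ = 34.0/0.893 = 38.074 min; τ₂ = 6.00/0.893 = 6.7189 min.
Solving the cascade with C₁(0)=C₂(0)=0 gives C₂(t) = C_in[1 − (τ₁ e^(−t/τ₁) − τ₂ e^(−t/τ₂))/(τ₁ − τ₂)].
At t = 31.4: e^(−t/τ₁) = 0.43836, e^(−t/τ₂) = 0.0093408.
C₂ = 0.768·[1 − (38.074·0.43836 − 6.7189·0.0093408)/(31.355)] = 0.768·0.46971 = 0.36073 kg/m³.

0.361 kg/m³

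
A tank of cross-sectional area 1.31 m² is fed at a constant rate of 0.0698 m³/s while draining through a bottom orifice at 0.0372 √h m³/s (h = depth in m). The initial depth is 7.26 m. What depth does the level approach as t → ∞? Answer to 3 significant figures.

3.52 m

Level balance: A dh/dt = 0.0698 − 0.0372 √h. Setting dh/dt = 0:
Q_in = 0.0372 √h_ss ⇒ √h_ss = 0.0698/0.0372 = 1.8763.
h_ss = 1.8763² = 3.5207 m. (Since h₀ = 7.26 m > h_ss, the level will fall toward this value.)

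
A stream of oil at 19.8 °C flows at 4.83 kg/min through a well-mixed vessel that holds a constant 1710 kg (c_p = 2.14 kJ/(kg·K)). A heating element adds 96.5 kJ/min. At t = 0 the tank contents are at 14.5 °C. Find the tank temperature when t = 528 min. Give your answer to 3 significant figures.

First-law balance (no shaft work): M c_p dT/dt = ṁ c_p (T_in − T) + 96.5.
τ = M/ṁ = 354.04 min; T_ss = T_in + Q̇/(ṁ c_p) = 19.8 + 96.5/(4.83·2.14) = 29.136 °C.
This is linear first-order; T(t) = T_ss + (T₀ − T_ss) e^(−t/τ).
T(528) = 29.136 + (-14.636)·e^(−528/354.04) = 29.136 + (-14.636)·0.22506 = 25.842 °C.

25.8 °C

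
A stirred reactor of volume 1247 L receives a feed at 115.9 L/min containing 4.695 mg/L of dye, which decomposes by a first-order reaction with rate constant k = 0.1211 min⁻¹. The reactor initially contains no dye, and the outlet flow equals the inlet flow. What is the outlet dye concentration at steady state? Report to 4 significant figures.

2.039 mg/L

Accumulation = in − out − consumed: V dC/dt = Q C_in − Q C − k V C.
Steady state (dC/dt = 0): C_ss = Q C_in/(Q + kV) = C_in/(1 + kV/Q).
C_ss = 115.9·4.695/(115.9 + 0.1211·1247) = 544.151/266.912 = 2.03869 mg/L.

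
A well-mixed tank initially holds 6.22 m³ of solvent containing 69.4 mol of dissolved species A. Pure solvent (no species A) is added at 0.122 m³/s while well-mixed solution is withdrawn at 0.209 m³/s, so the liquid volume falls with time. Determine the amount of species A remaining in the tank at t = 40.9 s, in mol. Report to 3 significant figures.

9.03 mol

Let m(t) be the amount of species A. Volume: V(t) = V₀ + (Q_in − Q_out) t = 6.22 − 0.087000 t; V(40.9) = 2.6617 m³.
Species balance (pure solvent in): dm/dt = −Q_out · m/V(t).
Separate: dm/m = −Q_out dt/V(t) ⇒ ln(m/m₀) = −(Q_out/(Q_in−Q_out)) ln(V/V₀).
m = m₀ (V₀/V)^(Q_out/(Q_in−Q_out)) = 69.4 × (6.22/2.6617)^(-2.4023) = 9.0323 mol.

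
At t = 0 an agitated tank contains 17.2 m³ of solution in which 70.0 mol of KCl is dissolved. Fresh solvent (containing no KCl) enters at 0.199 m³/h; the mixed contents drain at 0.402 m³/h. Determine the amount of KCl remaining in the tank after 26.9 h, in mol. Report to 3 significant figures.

32.9 mol

Let m(t) be the amount of KCl. Volume: V(t) = V₀ + (Q_in − Q_out) t = 17.2 − 0.20300 t; V(26.9) = 11.739 m³.
Species balance (pure solvent in): dm/dt = −Q_out · m/V(t).
Separate: dm/m = −Q_out dt/V(t) ⇒ ln(m/m₀) = −(Q_out/(Q_in−Q_out)) ln(V/V₀).
m = m₀ (V₀/V)^(Q_out/(Q_in−Q_out)) = 70.0 × (17.2/11.739)^(-1.9803) = 32.854 mol.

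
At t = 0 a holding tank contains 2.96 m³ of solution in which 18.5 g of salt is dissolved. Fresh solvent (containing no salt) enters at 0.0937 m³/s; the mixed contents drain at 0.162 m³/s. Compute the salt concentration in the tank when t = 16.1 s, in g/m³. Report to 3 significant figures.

3.31 g/m³

Let m(t) be the amount of salt. Volume: V(t) = V₀ + (Q_in − Q_out) t = 2.96 − 0.068300 t; V(16.1) = 1.8604 m³.
No salt enters, so dm/dt = −Q_out · (m/V).
Separate: dm/m = −Q_out dt/V(t) ⇒ ln(m/m₀) = −(Q_out/(Q_in−Q_out)) ln(V/V₀).
m = m₀ (V₀/V)^(Q_out/(Q_in−Q_out)) = 18.5 × (2.96/1.8604)^(-2.3719) = 6.1487 g.
C = m/V = 6.1487/1.8604 = 3.3051 g/m³.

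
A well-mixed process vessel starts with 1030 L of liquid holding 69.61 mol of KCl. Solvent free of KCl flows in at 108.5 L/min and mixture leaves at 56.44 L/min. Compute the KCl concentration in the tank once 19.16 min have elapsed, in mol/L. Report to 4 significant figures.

0.01648 mol/L

Total volume: dV/dt = Q_in − Q_out = 52.0600 L/min, so V(t) = 1030 + 52.0600 t and V(19.16) = 2027.47 L.
Species balance (pure solvent in): dm/dt = −Q_out · m/V(t).
Separate: dm/m = −Q_out dt/V(t) ⇒ ln(m/m₀) = −(Q_out/(Q_in−Q_out)) ln(V/V₀).
m = m₀ (V₀/V)^(Q_out/(Q_in−Q_out)) = 69.61 × (1030/2027.47)^(1.08413) = 33.4048 mol.
C = m/V = 33.4048/2027.47 = 0.0164761 mol/L.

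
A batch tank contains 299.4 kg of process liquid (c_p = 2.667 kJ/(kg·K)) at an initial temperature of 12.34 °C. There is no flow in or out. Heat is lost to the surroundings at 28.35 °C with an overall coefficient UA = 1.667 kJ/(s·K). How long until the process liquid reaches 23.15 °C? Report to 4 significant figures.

538.7 s

Lumped-capacitance energy balance: M c_p dT/dt = UA(T_amb − T).
τ = M c_p/UA = 479.004 s; T_ss = T_amb = 28.3500 °C.
T(t) = T_ss + (T₀ − T_ss)e^(−t/τ); set T = 23.15:
t = −τ ln[(T − T_ss)/(T₀ − T_ss)] = −479.004 · ln(0.324797) = 538.666 s.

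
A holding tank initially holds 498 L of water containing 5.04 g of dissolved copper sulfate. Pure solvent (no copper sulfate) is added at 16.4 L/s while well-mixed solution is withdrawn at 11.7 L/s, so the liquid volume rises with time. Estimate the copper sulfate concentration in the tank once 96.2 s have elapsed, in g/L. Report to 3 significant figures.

0.00106 g/L

Total volume: dV/dt = Q_in − Q_out = 4.7000 L/s, so V(t) = 498 + 4.7000 t and V(96.2) = 950.14 L.
Solute balance: dm/dt = 0 − Q_out C = −Q_out m/V(t).
dm/m = −Q_out dt/(V₀ + 4.7000 t); integrating gives ln(m/m₀) = −(Q_out/(Q_in−Q_out)) ln(V/V₀).
m = m₀ (V₀/V)^(Q_out/(Q_in−Q_out)) = 5.04 × (498/950.14)^(2.4894) = 1.0093 g.
C = m/V = 1.0093/950.14 = 0.0010623 g/L.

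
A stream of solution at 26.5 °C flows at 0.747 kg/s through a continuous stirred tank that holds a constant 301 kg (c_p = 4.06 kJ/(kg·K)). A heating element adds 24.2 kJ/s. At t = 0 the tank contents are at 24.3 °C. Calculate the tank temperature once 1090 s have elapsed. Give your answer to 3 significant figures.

33.8 °C

First-law balance (no shaft work): M c_p dT/dt = ṁ c_p (T_in − T) + 24.2.
τ = M/ṁ = 402.95 s; T_ss = T_in + Q̇/(ṁ c_p) = 26.5 + 24.2/(0.747·4.06) = 34.479 °C.
Solution: T(t) = T_ss + (T₀ − T_ss) e^(−t/τ).
T(1090) = 34.479 + (-10.179)·e^(−1090/402.95) = 34.479 + (-10.179)·0.066865 = 33.799 °C.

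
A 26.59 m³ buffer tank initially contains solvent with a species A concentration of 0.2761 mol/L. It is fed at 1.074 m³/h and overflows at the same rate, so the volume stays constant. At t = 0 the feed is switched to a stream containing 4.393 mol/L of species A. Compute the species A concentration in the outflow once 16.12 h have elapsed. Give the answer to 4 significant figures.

2.246 mol/L

Species balance on the tank: V dC/dt = Q(C_in − C).
Rewrite as dC/dt + C/τ = C_in/τ, τ = V/Q = 24.7579 h.
C approaches C_in exponentially: C(t) = C_in + (C₀ − C_in) e^(−t/τ).
C(16.12) = 4.393 + (0.2761 − 4.393)·e^(−16.12/24.7579) = 4.393 + (-4.11690)·0.521469 = 2.24616 mol/L.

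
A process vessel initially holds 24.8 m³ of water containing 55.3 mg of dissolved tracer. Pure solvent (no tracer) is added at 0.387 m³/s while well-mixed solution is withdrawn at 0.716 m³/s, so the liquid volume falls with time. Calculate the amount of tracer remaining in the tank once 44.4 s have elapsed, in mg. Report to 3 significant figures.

7.99 mg

Let m(t) be the amount of tracer. Volume: V(t) = V₀ + (Q_in − Q_out) t = 24.8 − 0.32900 t; V(44.4) = 10.192 m³.
No tracer enters, so dm/dt = −Q_out · (m/V).
Separate: dm/m = −Q_out dt/V(t) ⇒ ln(m/m₀) = −(Q_out/(Q_in−Q_out)) ln(V/V₀).
m = m₀ (V₀/V)^(Q_out/(Q_in−Q_out)) = 55.3 × (24.8/10.192)^(-2.1763) = 7.9854 mg.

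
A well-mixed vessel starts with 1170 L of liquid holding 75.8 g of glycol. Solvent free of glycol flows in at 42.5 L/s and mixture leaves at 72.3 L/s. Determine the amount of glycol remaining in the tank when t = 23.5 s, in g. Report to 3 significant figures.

8.28 g

Total volume: dV/dt = Q_in − Q_out = -29.800 L/s, so V(t) = 1170 − 29.800 t and V(23.5) = 469.70 L.
No glycol enters, so dm/dt = −Q_out · (m/V).
Separate: dm/m = −Q_out dt/V(t) ⇒ ln(m/m₀) = −(Q_out/(Q_in−Q_out)) ln(V/V₀).
m = m₀ (V₀/V)^(Q_out/(Q_in−Q_out)) = 75.8 × (1170/469.70)^(-2.4262) = 8.2798 g.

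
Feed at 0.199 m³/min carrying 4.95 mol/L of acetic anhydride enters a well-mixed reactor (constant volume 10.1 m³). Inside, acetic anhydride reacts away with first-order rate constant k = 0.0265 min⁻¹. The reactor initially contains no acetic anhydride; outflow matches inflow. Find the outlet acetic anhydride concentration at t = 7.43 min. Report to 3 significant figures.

Accumulation = in − out − consumed: V dC/dt = Q C_in − Q C − k V C.
This is linear with rate a = Q/V + k = 0.046203 min⁻¹.
C_ss = Q C_in/(Q + kV) = 2.1109 mol/L; C(t) = C_ss + (C₀ − C_ss) e^(−a t).
C(7.43) = 2.1109 + (-2.1109)·e^(−0.046203·7.43) = 2.1109 + (-2.1109)·0.70943 = 0.61336 mol/L.

0.613 mol/L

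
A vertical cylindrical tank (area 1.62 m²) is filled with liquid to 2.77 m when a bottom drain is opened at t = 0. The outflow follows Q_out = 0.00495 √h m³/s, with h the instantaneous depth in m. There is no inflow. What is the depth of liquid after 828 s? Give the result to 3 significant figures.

With no inflow, A dh/dt = −0.00495 √h.
Separate and integrate: 2(√h − √h₀) = −(0.00495/A) t.
√h = √2.77 − 0.00495·828/(2·1.62) = 1.6643 − 1.2650 = 0.39933.
h = 0.39933² = 0.15947 m.

0.159 m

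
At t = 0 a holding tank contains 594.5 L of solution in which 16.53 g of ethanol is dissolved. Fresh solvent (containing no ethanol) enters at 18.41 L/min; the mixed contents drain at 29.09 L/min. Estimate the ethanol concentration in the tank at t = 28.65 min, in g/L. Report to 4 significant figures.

0.007996 g/L

Let m(t) be the amount of ethanol. Volume: V(t) = V₀ + (Q_in − Q_out) t = 594.5 − 10.6800 t; V(28.65) = 288.518 L.
Species balance (pure solvent in): dm/dt = −Q_out · m/V(t).
dm/m = −Q_out dt/(V₀ − 10.6800 t); integrating gives ln(m/m₀) = −(Q_out/(Q_in−Q_out)) ln(V/V₀).
m = m₀ (V₀/V)^(Q_out/(Q_in−Q_out)) = 16.53 × (594.5/288.518)^(-2.72378) = 2.30708 g.
C = m/V = 2.30708/288.518 = 0.00799631 g/L.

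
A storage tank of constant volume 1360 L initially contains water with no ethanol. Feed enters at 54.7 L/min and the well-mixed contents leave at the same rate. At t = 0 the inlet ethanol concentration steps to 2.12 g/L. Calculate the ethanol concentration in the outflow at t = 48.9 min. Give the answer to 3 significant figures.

Unsteady species balance (constant V, well mixed): V dC/dt = Q(C_in − C).
Time constant τ = V/Q = 1360/54.7 = 24.863 min.
C approaches C_in exponentially: C(t) = C_in + (C₀ − C_in) e^(−t/τ).
C(48.9) = 2.12 + (0 − 2.12)·e^(−48.9/24.863) = 2.12 + (-2.1200)·0.13991 = 1.8234 g/L.

1.82 g/L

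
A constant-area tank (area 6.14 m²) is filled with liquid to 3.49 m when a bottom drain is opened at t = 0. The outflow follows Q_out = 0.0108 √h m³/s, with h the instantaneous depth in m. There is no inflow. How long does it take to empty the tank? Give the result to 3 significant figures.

A dh/dt = −Q_out = −0.0108 √h.
This is separable: 2 d(√h)/dt = −0.0108/A, so √h = √h₀ − (0.0108/(2A)) t.
Set h = 0: 2√h₀ = (0.0108/A) t_empty ⇒ t_empty = 2A√h₀/0.0108.
t_empty = 2·6.14·√3.49/0.0108 = 12.280·1.8682/0.0108 = 2124.2 s.

2120 s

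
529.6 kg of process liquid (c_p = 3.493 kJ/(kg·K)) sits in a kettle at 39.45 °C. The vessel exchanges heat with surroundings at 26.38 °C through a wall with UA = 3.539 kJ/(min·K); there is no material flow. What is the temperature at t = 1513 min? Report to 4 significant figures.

27.10 °C

M c_p dT/dt = −UA(T − T_amb).
dT/dt = (T_ss − T)/τ with T_ss = T_amb = 26.3800 °C, τ = M c_p/UA = 529.6·3.493/3.539 = 522.716 min.
Solution: T(t) = T_ss + (T₀ − T_ss) e^(−t/τ).
T(1513) = 26.3800 + (13.0700)·0.0553269 = 27.1031 °C.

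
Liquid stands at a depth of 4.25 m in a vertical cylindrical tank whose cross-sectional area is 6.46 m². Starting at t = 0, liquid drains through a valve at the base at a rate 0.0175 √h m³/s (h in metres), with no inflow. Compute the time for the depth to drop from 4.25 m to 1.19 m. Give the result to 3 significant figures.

717 s

Unsteady balance on liquid volume: A dh/dt = −0.0175 √h.
∫ h^(−1/2) dh = −(0.0175/A) ∫ dt, giving 2√h = 2√h₀ − (0.0175/A) t.
t = 2A(√h₀ − √h)/0.0175 = 2·6.46·(√4.25 − √1.19)/0.0175
  = 12.920 × (2.0616 − 1.0909) / 0.0175 = 716.64 s.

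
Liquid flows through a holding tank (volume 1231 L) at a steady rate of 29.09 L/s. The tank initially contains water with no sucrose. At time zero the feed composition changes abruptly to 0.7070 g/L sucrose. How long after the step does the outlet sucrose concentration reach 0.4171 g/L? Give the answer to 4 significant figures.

37.73 s

Species balance: V dC/dt = Q(C_in − C) ⇒ τ = V/Q = 42.3169 s.
C(t) = C_in + (C₀ − C_in) e^(−t/τ). Set C = 0.4171 and solve for t:
e^(−t/τ) = (C − C_in)/(C₀ − C_in) = (0.4171 − 0.7070)/(0 − 0.7070) = 0.410042
t = −τ ln(…) = 42.3169 × 0.891495 = 37.7253 s.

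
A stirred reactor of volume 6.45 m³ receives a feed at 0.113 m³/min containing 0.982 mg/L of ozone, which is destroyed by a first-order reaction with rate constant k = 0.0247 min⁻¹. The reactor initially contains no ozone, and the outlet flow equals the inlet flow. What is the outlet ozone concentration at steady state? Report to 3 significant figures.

Accumulation = in − out − consumed: V dC/dt = Q C_in − Q C − k V C.
At steady state: 0 = Q C_in − (Q + kV) C_ss, so C_ss = Q C_in/(Q + kV).
C_ss = 0.113·0.982/(0.113 + 0.0247·6.45) = 0.11097/0.27232 = 0.40749 mg/L.

0.407 mg/L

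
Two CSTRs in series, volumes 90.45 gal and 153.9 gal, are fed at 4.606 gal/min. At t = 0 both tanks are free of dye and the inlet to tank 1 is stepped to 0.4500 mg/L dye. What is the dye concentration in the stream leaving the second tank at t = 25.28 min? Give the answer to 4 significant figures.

Species balance on tank i: dCᵢ/dt = (Cᵢ₋₁ − Cᵢ)/τᵢ with τᵢ = Vᵢ/Q.
τ₁ = 90.45/4.606 = 19.6374 min; τ₂ = 153.9/4.606 = 33.4129 min.
Solving the cascade with C₁(0)=C₂(0)=0 gives C₂(t) = C_in[1 − (τ₁ e^(−t/τ₁) − τ₂ e^(−t/τ₂))/(τ₁ − τ₂)].
At t = 25.28: e^(−t/τ₁) = 0.276005, e^(−t/τ₂) = 0.469262.
C₂ = 0.4500·[1 − (19.6374·0.276005 − 33.4129·0.469262)/(-13.7755)] = 0.4500·0.255242 = 0.114859 mg/L.

0.1149 mg/L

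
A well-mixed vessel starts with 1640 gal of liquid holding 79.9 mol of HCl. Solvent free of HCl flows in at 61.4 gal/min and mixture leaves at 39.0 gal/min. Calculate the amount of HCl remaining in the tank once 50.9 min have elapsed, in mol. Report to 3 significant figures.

Total volume: dV/dt = Q_in − Q_out = 22.400 gal/min, so V(t) = 1640 + 22.400 t and V(50.9) = 2780.2 gal.
Species balance (pure solvent in): dm/dt = −Q_out · m/V(t).
Separate: dm/m = −Q_out dt/V(t) ⇒ ln(m/m₀) = −(Q_out/(Q_in−Q_out)) ln(V/V₀).
m = m₀ (V₀/V)^(Q_out/(Q_in−Q_out)) = 79.9 × (1640/2780.2)^(1.7411) = 31.875 mol.

31.9 mol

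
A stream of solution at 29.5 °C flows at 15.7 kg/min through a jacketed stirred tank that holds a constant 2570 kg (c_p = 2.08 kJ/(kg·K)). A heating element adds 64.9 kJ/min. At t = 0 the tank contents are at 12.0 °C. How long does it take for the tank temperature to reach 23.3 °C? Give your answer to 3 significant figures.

142 min

Unsteady energy balance on the tank contents: M c_p dT/dt = ṁ c_p (T_in − T) + 64.9.
τ = M/ṁ = 163.69 min; T_ss = T_in + Q̇/(ṁ c_p) = 31.487 °C.
T(t) = T_ss + (T₀ − T_ss) e^(−t/τ). Set T = 23.3:
e^(−t/τ) = (23.3 − 31.487)/(12.0 − 31.487) = 0.42014
t = −163.69 · ln(0.42014) = 141.95 min.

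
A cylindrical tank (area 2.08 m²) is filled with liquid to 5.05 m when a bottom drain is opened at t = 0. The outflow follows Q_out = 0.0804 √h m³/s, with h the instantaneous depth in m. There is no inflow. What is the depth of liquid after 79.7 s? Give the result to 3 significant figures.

With no inflow, A dh/dt = −0.0804 √h.
This is separable: 2 d(√h)/dt = −0.0804/A, so √h = √h₀ − (0.0804/(2A)) t.
√h = √5.05 − 0.0804·79.7/(2·2.08) = 2.2472 − 1.5404 = 0.70686.
h = 0.70686² = 0.49966 m.

0.500 m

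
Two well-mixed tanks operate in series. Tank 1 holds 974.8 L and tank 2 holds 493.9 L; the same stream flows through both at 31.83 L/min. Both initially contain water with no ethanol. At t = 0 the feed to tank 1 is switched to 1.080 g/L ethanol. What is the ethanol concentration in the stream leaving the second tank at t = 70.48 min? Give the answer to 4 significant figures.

0.8726 g/L

Species balance on tank i: dCᵢ/dt = (Cᵢ₋₁ − Cᵢ)/τᵢ with τᵢ = Vᵢ/Q.
τ₁ = 974.8/31.83 = 30.6252 min; τ₂ = 493.9/31.83 = 15.5168 min.
Tank 1: C₁ = C_in(1 − e^(−t/τ₁)). Tank 2 (τ₁ ≠ τ₂): C₂ = C_in[1 − (τ₁ e^(−t/τ₁) − τ₂ e^(−t/τ₂))/(τ₁ − τ₂)].
At t = 70.48: e^(−t/τ₁) = 0.100121, e^(−t/τ₂) = 0.0106503.
C₂ = 1.080·[1 − (30.6252·0.100121 − 15.5168·0.0106503)/(15.1084)] = 1.080·0.807989 = 0.872628 g/L.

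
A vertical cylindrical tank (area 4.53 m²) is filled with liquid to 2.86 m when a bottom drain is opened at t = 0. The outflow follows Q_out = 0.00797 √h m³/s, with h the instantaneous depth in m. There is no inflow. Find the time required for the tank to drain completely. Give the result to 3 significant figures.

1920 s

With no inflow, A dh/dt = −0.00797 √h.
∫ h^(−1/2) dh = −(0.00797/A) ∫ dt, giving 2√h = 2√h₀ − (0.00797/A) t.
Tank is empty when √h = 0: t_empty = 2A√h₀/0.00797.
t_empty = 2·4.53·√2.86/0.00797 = 9.0600·1.6912/0.00797 = 1922.4 s.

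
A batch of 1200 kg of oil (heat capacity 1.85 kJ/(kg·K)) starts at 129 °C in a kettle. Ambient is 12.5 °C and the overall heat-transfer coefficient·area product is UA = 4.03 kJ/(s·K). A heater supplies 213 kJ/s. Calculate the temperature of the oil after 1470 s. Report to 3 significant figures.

69.8 °C

M c_p dT/dt = −UA(T − T_amb) + Q̇.
dT/dt = (T_ss − T)/τ with T_ss = T_amb + Q̇/UA = 12.5 + 213/4.03 = 65.354 °C, τ = M c_p/UA = 1200·1.85/4.03 = 550.87 s.
T approaches T_ss exponentially: T(t) = T_ss + (T₀ − T_ss) e^(−t/τ).
T(1470) = 65.354 + (63.646)·0.069355 = 69.768 °C.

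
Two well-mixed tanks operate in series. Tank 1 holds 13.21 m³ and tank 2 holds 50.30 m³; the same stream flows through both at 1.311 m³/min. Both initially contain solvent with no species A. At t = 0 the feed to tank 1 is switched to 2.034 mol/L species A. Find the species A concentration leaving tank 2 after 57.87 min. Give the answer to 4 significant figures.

Each tank obeys Vᵢ dCᵢ/dt = Q(Cᵢ₋₁ − Cᵢ), so τᵢ = Vᵢ/Q.
τ₁ = 13.21/1.311 = 10.0763 min; τ₂ = 50.30/1.311 = 38.3677 min.
Solving the cascade with C₁(0)=C₂(0)=0 gives C₂(t) = C_in[1 − (τ₁ e^(−t/τ₁) − τ₂ e^(−t/τ₂))/(τ₁ − τ₂)].
At t = 57.87: e^(−t/τ₁) = 0.00320452, e^(−t/τ₂) = 0.221285.
C₂ = 2.034·[1 − (10.0763·0.00320452 − 38.3677·0.221285)/(-28.2914)] = 2.034·0.701043 = 1.42592 mol/L.

1.426 mol/L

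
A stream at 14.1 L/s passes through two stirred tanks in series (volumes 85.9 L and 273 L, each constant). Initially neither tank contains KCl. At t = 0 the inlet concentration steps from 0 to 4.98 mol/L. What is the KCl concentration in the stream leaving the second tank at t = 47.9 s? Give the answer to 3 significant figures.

Time constants: τᵢ = Vᵢ/Q for each well-mixed tank.
τ₁ = 85.9/14.1 = 6.0922 s; τ₂ = 273/14.1 = 19.362 s.
Solving the cascade with C₁(0)=C₂(0)=0 gives C₂(t) = C_in[1 − (τ₁ e^(−t/τ₁) − τ₂ e^(−t/τ₂))/(τ₁ − τ₂)].
At t = 47.9: e^(−t/τ₁) = 0.00038490, e^(−t/τ₂) = 0.084251.
C₂ = 4.98·[1 − (6.0922·0.00038490 − 19.362·0.084251)/(-13.270)] = 4.98·0.87725 = 4.3687 mol/L.

4.37 mol/L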